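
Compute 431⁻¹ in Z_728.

527

Run the extended Euclidean algorithm:
728 = 1*431 + 297
431 = 1*297 + 134
297 = 2*134 + 29
134 = 4*29 + 18
29 = 1*18 + 11
18 = 1*11 + 7
11 = 1*7 + 4
7 = 1*4 + 3
4 = 1*3 + 1
3 = 3*1 + 0
gcd(431, 728) = 1, so the inverse exists.
Back-substitute for 1:
1 = 1*4 − 1*3
  = −1*7 + 2*4
  = 2*11 − 3*7
  = −3*18 + 5*11
  = 5*29 − 8*18
  = −8*134 + 37*29
  = 37*297 − 82*134
  = −82*431 + 119*297
  = 119*728 − 201*431
So 431⁻¹ ≡ −201 ≡ 527 (mod 728).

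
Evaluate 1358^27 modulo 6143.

By square-and-multiply:
27 in binary is 11011, i.e. 27 = 16 + 8 + 2 + 1.
1358^1 ≡ 1358 (mod 6143)
1358^2 ≡ 1358^2 = 1844164 ≡ 1264 (mod 6143)
1358^4 ≡ 1264^2 = 1597696 ≡ 516 (mod 6143)
1358^8 ≡ 516^2 = 266256 ≡ 2107 (mod 6143)
1358^16 ≡ 2107^2 = 4439449 ≡ 4203 (mod 6143)
1358^27 = 1358^16 · 1358^8 · 1358^2 · 1358^1 ≡ 4203 · 2107 · 1264 · 1358 (mod 6143).
Accumulate the product:
4203 · 2107 = 8855721 ≡ 3658
3658 · 1264 = 4623712 ≡ 4176
4176 · 1358 = 5671008 ≡ 1019

1019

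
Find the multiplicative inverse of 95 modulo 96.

95

Run the extended Euclidean algorithm:
96 = 1×95 + 1
95 = 95×1 + 0
gcd(95, 96) = 1, so the inverse exists.
Bézout: 1 = 1×96 − 1×95.
So 95⁻¹ ≡ −1 ≡ 95 (mod 96).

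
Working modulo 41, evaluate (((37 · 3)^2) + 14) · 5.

37 · 3 = 111 ≡ 29 (mod 41)
(29)^2 ≡ 21 (mod 41)
21 + 14 = 35
35 · 5 = 175 ≡ 11 (mod 41)

11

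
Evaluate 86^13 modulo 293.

93

Using repeated squaring:
13 in binary is 1101, i.e. 13 = 8 + 4 + 1.
86^1 ≡ 86 (mod 293)
86^2 ≡ 86^2 = 7396 ≡ 71 (mod 293)
86^4 ≡ 71^2 = 5041 ≡ 60 (mod 293)
86^8 ≡ 60^2 = 3600 ≡ 84 (mod 293)
86^13 = 86^8 × 86^4 × 86^1 ≡ 84 × 60 × 86 (mod 293).
Accumulate the product:
84 × 60 = 5040 ≡ 59
59 × 86 = 5074 ≡ 93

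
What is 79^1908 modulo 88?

79^1 ≡ 79 (mod 88)
79^2 ≡ 79^2 = 6241 ≡ 81 (mod 88)
79^4 ≡ 81^2 = 6561 ≡ 49 (mod 88)
79^8 ≡ 49^2 = 2401 ≡ 25 (mod 88)
79^16 ≡ 25^2 = 625 ≡ 9 (mod 88)
79^32 ≡ 9^2 = 81 (mod 88)
79^64 ≡ 81^2 = 6561 ≡ 49 (mod 88)
79^128 ≡ 49^2 = 2401 ≡ 25 (mod 88)
79^256 ≡ 25^2 = 625 ≡ 9 (mod 88)
79^512 ≡ 9^2 = 81 (mod 88)
79^1024 ≡ 81^2 = 6561 ≡ 49 (mod 88)
79^1908 = 79^1024 × 79^512 × 79^256 × 79^64 × 79^32 × 79^16 × 79^4 ≡ 49 × 81 × 9 × 49 × 81 × 9 × 49 (mod 88).
Accumulate the product:
49 × 81 = 3969 ≡ 9
9 × 9 = 81
81 × 49 = 3969 ≡ 9
9 × 81 = 729 ≡ 25
25 × 9 = 225 ≡ 49
49 × 49 = 2401 ≡ 25

25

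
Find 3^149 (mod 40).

By square-and-multiply:
149 in binary is 10010101, i.e. 149 = 128 + 16 + 4 + 1.
3^1 ≡ 3 (mod 40)
3^2 ≡ 3^2 = 9 (mod 40)
3^4 ≡ 9^2 = 81 ≡ 1 (mod 40)
3^8 ≡ 1^2 = 1 (mod 40)
3^16 ≡ 1^2 = 1 (mod 40)
3^32 ≡ 1^2 = 1 (mod 40)
3^64 ≡ 1^2 = 1 (mod 40)
3^128 ≡ 1^2 = 1 (mod 40)
3^149 = 3^128 * 3^16 * 3^4 * 3^1 ≡ 1 * 1 * 1 * 3 (mod 40).
Accumulate the product:
1 * 1 = 1
1 * 1 = 1
1 * 3 = 3

3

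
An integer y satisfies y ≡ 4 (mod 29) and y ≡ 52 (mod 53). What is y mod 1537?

1483

29⁻¹ mod 53: 29·11 ≡ 1 (mod 53), so 29⁻¹ ≡ 11.
y = 4 + 29·((52 − 4)·11 mod 53) = 4 + 29·51 = 1483.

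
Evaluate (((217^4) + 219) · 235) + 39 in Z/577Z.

(217)^4 ≡ 426 (mod 577)
426 + 219 = 645 ≡ 68 (mod 577)
68 · 235 = 15980 ≡ 401 (mod 577)
401 + 39 = 440

440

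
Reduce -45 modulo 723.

-45 = -1·723 + 678, so -45 ≡ 678 (mod 723).

678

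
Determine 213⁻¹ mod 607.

By the extended Euclidean algorithm:
607 = 2×213 + 181
213 = 1×181 + 32
181 = 5×32 + 21
32 = 1×21 + 11
21 = 1×11 + 10
11 = 1×10 + 1
10 = 10×1 + 0
gcd(213, 607) = 1, so the inverse exists.
Bézout: 1 = −20×607 + 57×213.
So 213⁻¹ ≡ 57 (mod 607).

57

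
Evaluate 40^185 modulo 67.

Compute successive squares:
40^1 ≡ 40 (mod 67)
40^2 ≡ 40^2 = 1600 ≡ 59 (mod 67)
40^4 ≡ 59^2 = 3481 ≡ 64 (mod 67)
40^8 ≡ 64^2 = 4096 ≡ 9 (mod 67)
40^16 ≡ 9^2 = 81 ≡ 14 (mod 67)
40^32 ≡ 14^2 = 196 ≡ 62 (mod 67)
40^64 ≡ 62^2 = 3844 ≡ 25 (mod 67)
40^128 ≡ 25^2 = 625 ≡ 22 (mod 67)
40^185 = 40^128 × 40^32 × 40^16 × 40^8 × 40^1 ≡ 22 × 62 × 14 × 9 × 40 (mod 67).
Accumulate the product:
22 × 62 = 1364 ≡ 24
24 × 14 = 336 ≡ 1
1 × 9 = 9
9 × 40 = 360 ≡ 25

25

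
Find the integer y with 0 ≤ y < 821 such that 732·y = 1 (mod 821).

Run the extended Euclidean algorithm:
821 = 1×732 + 89
732 = 8×89 + 20
89 = 4×20 + 9
20 = 2×9 + 2
9 = 4×2 + 1
2 = 2×1 + 0
gcd(732, 821) = 1, so the inverse exists.
Bézout: 1 = 329×821 − 369×732.
So 732⁻¹ ≡ −369 ≡ 452 (mod 821).

452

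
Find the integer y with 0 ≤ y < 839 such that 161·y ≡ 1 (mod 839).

370

By the extended Euclidean algorithm:
839 = 5·161 + 34
161 = 4·34 + 25
34 = 1·25 + 9
25 = 2·9 + 7
9 = 1·7 + 2
7 = 3·2 + 1
2 = 2·1 + 0
gcd(161, 839) = 1, so the inverse exists.
Bézout: 1 = −71·839 + 370·161.
So 161⁻¹ ≡ 370 (mod 839).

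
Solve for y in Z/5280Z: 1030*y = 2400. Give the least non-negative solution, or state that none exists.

192

gcd(1030, 5280) = 10, and 10 | 2400, so solutions exist.
Divide through by 10: 103*y = 240 (mod 528).
103⁻¹ ≡ 487 (mod 528).
y ≡ 487*240 ≡ 192 (mod 528).
The smallest non-negative solution is y = 192.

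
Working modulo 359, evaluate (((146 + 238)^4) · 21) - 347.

146 + 238 = 384 ≡ 25 (mod 359)
(25)^4 ≡ 33 (mod 359)
33 · 21 = 693 ≡ 334 (mod 359)
334 - 347 = -13 ≡ 346 (mod 359)

346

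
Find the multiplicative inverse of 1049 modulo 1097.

937

Run the extended Euclidean algorithm:
1097 = 1·1049 + 48
1049 = 21·48 + 41
48 = 1·41 + 7
41 = 5·7 + 6
7 = 1·6 + 1
6 = 6·1 + 0
gcd(1049, 1097) = 1, so the inverse exists.
Back-substitute for 1:
1 = 1·7 − 1·6
  = −1·41 + 6·7
  = 6·48 − 7·41
  = −7·1049 + 153·48
  = 153·1097 − 160·1049
So 1049⁻¹ ≡ −160 ≡ 937 (mod 1097).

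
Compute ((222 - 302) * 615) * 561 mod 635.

222 - 302 = -80 ≡ 555 (mod 635)
555 * 615 = 341325 ≡ 330 (mod 635)
330 * 561 = 185130 ≡ 345 (mod 635)

345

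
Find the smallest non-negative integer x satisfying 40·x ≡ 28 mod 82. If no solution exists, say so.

gcd(40, 82) = 2, and 2 | 28, so solutions exist.
Divide through by 2: 20·x ≡ 14 mod 41.
20⁻¹ ≡ 39 (mod 41).
x ≡ 39·14 ≡ 13 (mod 41).
The smallest non-negative solution is x = 13.

13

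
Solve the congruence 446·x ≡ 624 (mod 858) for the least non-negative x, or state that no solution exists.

gcd(446, 858) = 2, and 2 | 624, so solutions exist.
Divide through by 2: 223·x mod 429 = 312.
223⁻¹ ≡ 202 (mod 429).
x ≡ 202·312 ≡ 390 (mod 429).
The smallest non-negative solution is x = 390.

390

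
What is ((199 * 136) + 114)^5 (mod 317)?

199 * 136 = 27064 ≡ 119 (mod 317)
119 + 114 = 233
(233)^5 ≡ 78 (mod 317)

78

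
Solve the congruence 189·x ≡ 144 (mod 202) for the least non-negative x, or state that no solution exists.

20

gcd(189, 202) = 1, so a unique solution mod 202 exists.
189⁻¹ ≡ 31 (mod 202).
x ≡ 31·144 ≡ 20 (mod 202).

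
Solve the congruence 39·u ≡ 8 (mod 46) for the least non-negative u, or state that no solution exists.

12

gcd(39, 46) = 1, so a unique solution mod 46 exists.
39⁻¹ ≡ 13 (mod 46).
u ≡ 13·8 ≡ 12 (mod 46).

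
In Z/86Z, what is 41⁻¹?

86 = 2×41 + 4
41 = 10×4 + 1
4 = 4×1 + 0
gcd(41, 86) = 1, so the inverse exists.
Back-substitute for 1:
1 = 1×41 − 10×4
  = −10×86 + 21×41
So 41⁻¹ ≡ 21 (mod 86).

21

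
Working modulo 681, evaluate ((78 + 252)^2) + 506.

78 + 252 = 330
(330)^2 ≡ 621 (mod 681)
621 + 506 = 1127 ≡ 446 (mod 681)

446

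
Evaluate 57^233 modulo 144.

9

Compute successive squares:
233 in binary is 11101001, i.e. 233 = 128 + 64 + 32 + 8 + 1.
57^1 ≡ 57 (mod 144)
57^2 ≡ 57^2 = 3249 ≡ 81 (mod 144)
57^4 ≡ 81^2 = 6561 ≡ 81 (mod 144)
57^8 ≡ 81^2 = 6561 ≡ 81 (mod 144)
57^16 ≡ 81^2 = 6561 ≡ 81 (mod 144)
57^32 ≡ 81^2 = 6561 ≡ 81 (mod 144)
57^64 ≡ 81^2 = 6561 ≡ 81 (mod 144)
57^128 ≡ 81^2 = 6561 ≡ 81 (mod 144)
57^233 = 57^128 * 57^64 * 57^32 * 57^8 * 57^1 ≡ 81 * 81 * 81 * 81 * 57 (mod 144).
Accumulate the product:
81 * 81 = 6561 ≡ 81
81 * 81 = 6561 ≡ 81
81 * 81 = 6561 ≡ 81
81 * 57 = 4617 ≡ 9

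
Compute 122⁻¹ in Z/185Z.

By the extended Euclidean algorithm:
185 = 1×122 + 63
122 = 1×63 + 59
63 = 1×59 + 4
59 = 14×4 + 3
4 = 1×3 + 1
3 = 3×1 + 0
gcd(122, 185) = 1, so the inverse exists.
Back-substitute for 1:
1 = 1×4 − 1×3
  = −1×59 + 15×4
  = 15×63 − 16×59
  = −16×122 + 31×63
  = 31×185 − 47×122
So 122⁻¹ ≡ −47 ≡ 138 (mod 185).

138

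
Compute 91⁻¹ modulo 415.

301

By the extended Euclidean algorithm:
415 = 4·91 + 51
91 = 1·51 + 40
51 = 1·40 + 11
40 = 3·11 + 7
11 = 1·7 + 4
7 = 1·4 + 3
4 = 1·3 + 1
3 = 3·1 + 0
gcd(91, 415) = 1, so the inverse exists.
Bézout: 1 = 25·415 − 114·91.
So 91⁻¹ ≡ −114 ≡ 301 (mod 415).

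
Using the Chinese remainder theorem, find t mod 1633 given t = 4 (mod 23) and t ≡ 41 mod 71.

23⁻¹ mod 71: 23·34 ≡ 1 (mod 71), so 23⁻¹ ≡ 34.
t = 4 + 23·((41 − 4)·34 mod 71) = 4 + 23·51 = 1177.

1177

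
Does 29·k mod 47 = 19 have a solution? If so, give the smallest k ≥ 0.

gcd(29, 47) = 1, so a unique solution mod 47 exists.
29⁻¹ ≡ 13 (mod 47).
k ≡ 13·19 ≡ 12 (mod 47).

12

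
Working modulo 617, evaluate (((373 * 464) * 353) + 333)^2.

59

373 * 464 = 173072 ≡ 312 (mod 617)
312 * 353 = 110136 ≡ 310 (mod 617)
310 + 333 = 643 ≡ 26 (mod 617)
(26)^2 ≡ 59 (mod 617)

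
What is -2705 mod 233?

91

-2705 = -12×233 + 91, so -2705 ≡ 91 (mod 233).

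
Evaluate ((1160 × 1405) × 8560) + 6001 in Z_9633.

5421

1160 × 1405 = 1629800 ≡ 1823 (mod 9633)
1823 × 8560 = 15604880 ≡ 9053 (mod 9633)
9053 + 6001 = 15054 ≡ 5421 (mod 9633)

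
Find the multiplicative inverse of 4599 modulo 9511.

9511 = 2*4599 + 313
4599 = 14*313 + 217
313 = 1*217 + 96
217 = 2*96 + 25
96 = 3*25 + 21
25 = 1*21 + 4
21 = 5*4 + 1
4 = 4*1 + 0
gcd(4599, 9511) = 1, so the inverse exists.
Back-substitute for 1:
1 = 1*21 − 5*4
  = −5*25 + 6*21
  = 6*96 − 23*25
  = −23*217 + 52*96
  = 52*313 − 75*217
  = −75*4599 + 1102*313
  = 1102*9511 − 2279*4599
So 4599⁻¹ ≡ −2279 ≡ 7232 (mod 9511).

7232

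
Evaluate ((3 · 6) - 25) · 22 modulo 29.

3 · 6 = 18
18 - 25 = -7 ≡ 22 (mod 29)
22 · 22 = 484 ≡ 20 (mod 29)

20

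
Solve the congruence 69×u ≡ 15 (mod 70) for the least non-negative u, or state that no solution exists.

gcd(69, 70) = 1, so a unique solution mod 70 exists.
69⁻¹ ≡ 69 (mod 70).
u ≡ 69×15 ≡ 55 (mod 70).

55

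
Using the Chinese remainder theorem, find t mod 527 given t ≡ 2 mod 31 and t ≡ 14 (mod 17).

31⁻¹ mod 17: 31·11 ≡ 1 (mod 17), so 31⁻¹ ≡ 11.
t = 2 + 31·((14 − 2)·11 mod 17) = 2 + 31·13 = 405.
Check: 405 mod 31 = 2, 405 mod 17 = 14. ✓

405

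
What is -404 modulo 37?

-404 = -11*37 + 3, so -404 ≡ 3 (mod 37).

3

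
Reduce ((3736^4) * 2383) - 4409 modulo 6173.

3725

(3736)^4 ≡ 4718 (mod 6173)
4718 * 2383 = 11242994 ≡ 1961 (mod 6173)
1961 - 4409 = -2448 ≡ 3725 (mod 6173)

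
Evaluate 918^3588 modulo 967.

Compute successive squares:
3588 in binary is 111000000100, i.e. 3588 = 2048 + 1024 + 512 + 4.
918^1 ≡ 918 (mod 967)
918^2 ≡ 918^2 = 842724 ≡ 467 (mod 967)
918^4 ≡ 467^2 = 218089 ≡ 514 (mod 967)
918^8 ≡ 514^2 = 264196 ≡ 205 (mod 967)
918^16 ≡ 205^2 = 42025 ≡ 444 (mod 967)
918^32 ≡ 444^2 = 197136 ≡ 835 (mod 967)
918^64 ≡ 835^2 = 697225 ≡ 18 (mod 967)
918^128 ≡ 18^2 = 324 (mod 967)
918^256 ≡ 324^2 = 104976 ≡ 540 (mod 967)
918^512 ≡ 540^2 = 291600 ≡ 533 (mod 967)
918^1024 ≡ 533^2 = 284089 ≡ 758 (mod 967)
918^2048 ≡ 758^2 = 574564 ≡ 166 (mod 967)
918^3588 = 918^2048 * 918^1024 * 918^512 * 918^4 ≡ 166 * 758 * 533 * 514 (mod 967).
Accumulate the product:
166 * 758 = 125828 ≡ 118
118 * 533 = 62894 ≡ 39
39 * 514 = 20046 ≡ 706

706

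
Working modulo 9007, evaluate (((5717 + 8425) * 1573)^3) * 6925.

5717 + 8425 = 14142 ≡ 5135 (mod 9007)
5135 * 1573 = 8077355 ≡ 7083 (mod 9007)
(7083)^3 ≡ 5177 (mod 9007)
5177 * 6925 = 35850725 ≡ 2865 (mod 9007)

2865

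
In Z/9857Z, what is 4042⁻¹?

9857 = 2×4042 + 1773
4042 = 2×1773 + 496
1773 = 3×496 + 285
496 = 1×285 + 211
285 = 1×211 + 74
211 = 2×74 + 63
74 = 1×63 + 11
63 = 5×11 + 8
11 = 1×8 + 3
8 = 2×3 + 2
3 = 1×2 + 1
2 = 2×1 + 0
gcd(4042, 9857) = 1, so the inverse exists.
Back-substitute for 1:
1 = 1×3 − 1×2
  = −1×8 + 3×3
  = 3×11 − 4×8
  = −4×63 + 23×11
  = 23×74 − 27×63
  = −27×211 + 77×74
  = 77×285 − 104×211
  = −104×496 + 181×285
  = 181×1773 − 647×496
  = −647×4042 + 1475×1773
  = 1475×9857 − 3597×4042
So 4042⁻¹ ≡ −3597 ≡ 6260 (mod 9857).

6260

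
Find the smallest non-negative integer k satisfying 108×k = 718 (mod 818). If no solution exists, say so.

196

gcd(108, 818) = 2, and 2 | 718, so solutions exist.
Divide through by 2: 54×k ≡ 359 mod 409.
54⁻¹ ≡ 356 (mod 409).
k ≡ 356×359 ≡ 196 (mod 409).
The smallest non-negative solution is k = 196.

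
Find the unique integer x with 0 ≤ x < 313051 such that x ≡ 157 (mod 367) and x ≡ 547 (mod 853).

367⁻¹ mod 853: 367·86 ≡ 1 (mod 853), so 367⁻¹ ≡ 86.
x = 157 + 367·((547 − 157)·86 mod 853) = 157 + 367·273 = 100348.
Check: 100348 mod 367 = 157, 100348 mod 853 = 547. ✓

100348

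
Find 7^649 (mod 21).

7

649 in binary is 1010001001, i.e. 649 = 512 + 128 + 8 + 1.
7^1 ≡ 7 (mod 21)
7^2 ≡ 7^2 = 49 ≡ 7 (mod 21)
7^4 ≡ 7^2 = 49 ≡ 7 (mod 21)
7^8 ≡ 7^2 = 49 ≡ 7 (mod 21)
7^16 ≡ 7^2 = 49 ≡ 7 (mod 21)
7^32 ≡ 7^2 = 49 ≡ 7 (mod 21)
7^64 ≡ 7^2 = 49 ≡ 7 (mod 21)
7^128 ≡ 7^2 = 49 ≡ 7 (mod 21)
7^256 ≡ 7^2 = 49 ≡ 7 (mod 21)
7^512 ≡ 7^2 = 49 ≡ 7 (mod 21)
7^649 = 7^512 × 7^128 × 7^8 × 7^1 ≡ 7 × 7 × 7 × 7 (mod 21).
Accumulate the product:
7 × 7 = 49 ≡ 7
7 × 7 = 49 ≡ 7
7 × 7 = 49 ≡ 7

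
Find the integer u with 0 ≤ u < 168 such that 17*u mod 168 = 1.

89

Run the extended Euclidean algorithm:
168 = 9*17 + 15
17 = 1*15 + 2
15 = 7*2 + 1
2 = 2*1 + 0
gcd(17, 168) = 1, so the inverse exists.
Back-substitute for 1:
1 = 1*15 − 7*2
  = −7*17 + 8*15
  = 8*168 − 79*17
So 17⁻¹ ≡ −79 ≡ 89 (mod 168).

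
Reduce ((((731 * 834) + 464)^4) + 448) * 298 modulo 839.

147

731 * 834 = 609654 ≡ 540 (mod 839)
540 + 464 = 1004 ≡ 165 (mod 839)
(165)^4 ≡ 338 (mod 839)
338 + 448 = 786
786 * 298 = 234228 ≡ 147 (mod 839)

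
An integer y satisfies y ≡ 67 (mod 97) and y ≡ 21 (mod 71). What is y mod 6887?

97⁻¹ mod 71: 97·41 ≡ 1 (mod 71), so 97⁻¹ ≡ 41.
y = 67 + 97·((21 − 67)·41 mod 71) = 67 + 97·31 = 3074.

3074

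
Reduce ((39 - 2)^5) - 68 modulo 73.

21

39 - 2 = 37
(37)^5 ≡ 16 (mod 73)
16 - 68 = -52 ≡ 21 (mod 73)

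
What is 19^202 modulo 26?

17

19^1 ≡ 19 (mod 26)
19^2 ≡ 19^2 = 361 ≡ 23 (mod 26)
19^4 ≡ 23^2 = 529 ≡ 9 (mod 26)
19^8 ≡ 9^2 = 81 ≡ 3 (mod 26)
19^16 ≡ 3^2 = 9 (mod 26)
19^32 ≡ 9^2 = 81 ≡ 3 (mod 26)
19^64 ≡ 3^2 = 9 (mod 26)
19^128 ≡ 9^2 = 81 ≡ 3 (mod 26)
19^202 = 19^128 * 19^64 * 19^8 * 19^2 ≡ 3 * 9 * 3 * 23 (mod 26).
Accumulate the product:
3 * 9 = 27 ≡ 1
1 * 3 = 3
3 * 23 = 69 ≡ 17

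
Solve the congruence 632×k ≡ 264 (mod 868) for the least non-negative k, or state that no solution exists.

146

gcd(632, 868) = 4, and 4 | 264, so solutions exist.
Divide through by 4: 158×k ≡ 66 mod 217.
158⁻¹ ≡ 114 (mod 217).
k ≡ 114×66 ≡ 146 (mod 217).
The smallest non-negative solution is k = 146.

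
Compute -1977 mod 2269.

-1977 = -1×2269 + 292, so -1977 ≡ 292 (mod 2269).

292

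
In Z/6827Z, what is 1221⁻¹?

3092

Run the extended Euclidean algorithm:
6827 = 5·1221 + 722
1221 = 1·722 + 499
722 = 1·499 + 223
499 = 2·223 + 53
223 = 4·53 + 11
53 = 4·11 + 9
11 = 1·9 + 2
9 = 4·2 + 1
2 = 2·1 + 0
gcd(1221, 6827) = 1, so the inverse exists.
Back-substitute for 1:
1 = 1·9 − 4·2
  = −4·11 + 5·9
  = 5·53 − 24·11
  = −24·223 + 101·53
  = 101·499 − 226·223
  = −226·722 + 327·499
  = 327·1221 − 553·722
  = −553·6827 + 3092·1221
So 1221⁻¹ ≡ 3092 (mod 6827).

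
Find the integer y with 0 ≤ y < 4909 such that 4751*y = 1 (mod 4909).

3573

Apply the Euclidean algorithm and back-substitute:
4909 = 1·4751 + 158
4751 = 30·158 + 11
158 = 14·11 + 4
11 = 2·4 + 3
4 = 1·3 + 1
3 = 3·1 + 0
gcd(4751, 4909) = 1, so the inverse exists.
Back-substitute for 1:
1 = 1·4 − 1·3
  = −1·11 + 3·4
  = 3·158 − 43·11
  = −43·4751 + 1293·158
  = 1293·4909 − 1336·4751
So 4751⁻¹ ≡ −1336 ≡ 3573 (mod 4909).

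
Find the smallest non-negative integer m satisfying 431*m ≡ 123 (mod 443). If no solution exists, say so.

gcd(431, 443) = 1, so a unique solution mod 443 exists.
431⁻¹ ≡ 406 (mod 443).
m ≡ 406*123 ≡ 322 (mod 443).

322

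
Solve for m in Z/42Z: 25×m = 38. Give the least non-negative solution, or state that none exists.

20

gcd(25, 42) = 1, so a unique solution mod 42 exists.
25⁻¹ ≡ 37 (mod 42).
m ≡ 37×38 ≡ 20 (mod 42).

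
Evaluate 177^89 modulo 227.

Compute successive squares:
89 in binary is 1011001, i.e. 89 = 64 + 16 + 8 + 1.
177^1 ≡ 177 (mod 227)
177^2 ≡ 177^2 = 31329 ≡ 3 (mod 227)
177^4 ≡ 3^2 = 9 (mod 227)
177^8 ≡ 9^2 = 81 (mod 227)
177^16 ≡ 81^2 = 6561 ≡ 205 (mod 227)
177^32 ≡ 205^2 = 42025 ≡ 30 (mod 227)
177^64 ≡ 30^2 = 900 ≡ 219 (mod 227)
177^89 = 177^64 * 177^16 * 177^8 * 177^1 ≡ 219 * 205 * 81 * 177 (mod 227).
Accumulate the product:
219 * 205 = 44895 ≡ 176
176 * 81 = 14256 ≡ 182
182 * 177 = 32214 ≡ 207

207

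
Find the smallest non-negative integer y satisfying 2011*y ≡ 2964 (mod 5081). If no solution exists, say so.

3233

gcd(2011, 5081) = 1, so a unique solution mod 5081 exists.
2011⁻¹ ≡ 3229 (mod 5081).
y ≡ 3229*2964 ≡ 3233 (mod 5081).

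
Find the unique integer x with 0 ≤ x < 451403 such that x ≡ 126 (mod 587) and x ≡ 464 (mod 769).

63522

587⁻¹ mod 769: 587*469 ≡ 1 (mod 769), so 587⁻¹ ≡ 469.
x = 126 + 587*((464 − 126)*469 mod 769) = 126 + 587*108 = 63522.
Check: 63522 mod 587 = 126, 63522 mod 769 = 464. ✓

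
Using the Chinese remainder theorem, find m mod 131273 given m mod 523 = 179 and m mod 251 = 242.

1748

523⁻¹ mod 251: 523·12 ≡ 1 (mod 251), so 523⁻¹ ≡ 12.
m = 179 + 523·((242 − 179)·12 mod 251) = 179 + 523·3 = 1748.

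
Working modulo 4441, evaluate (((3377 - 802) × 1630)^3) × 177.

880

3377 - 802 = 2575
2575 × 1630 = 4197250 ≡ 505 (mod 4441)
(505)^3 ≡ 3066 (mod 4441)
3066 × 177 = 542682 ≡ 880 (mod 4441)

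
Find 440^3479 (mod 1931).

1007

440^1 ≡ 440 (mod 1931)
440^2 ≡ 440^2 = 193600 ≡ 500 (mod 1931)
440^4 ≡ 500^2 = 250000 ≡ 901 (mod 1931)
440^8 ≡ 901^2 = 811801 ≡ 781 (mod 1931)
440^16 ≡ 781^2 = 609961 ≡ 1696 (mod 1931)
440^32 ≡ 1696^2 = 2876416 ≡ 1157 (mod 1931)
440^64 ≡ 1157^2 = 1338649 ≡ 466 (mod 1931)
440^128 ≡ 466^2 = 217156 ≡ 884 (mod 1931)
440^256 ≡ 884^2 = 781456 ≡ 1332 (mod 1931)
440^512 ≡ 1332^2 = 1774224 ≡ 1566 (mod 1931)
440^1024 ≡ 1566^2 = 2452356 ≡ 1917 (mod 1931)
440^2048 ≡ 1917^2 = 3674889 ≡ 196 (mod 1931)
440^3479 = 440^2048 · 440^1024 · 440^256 · 440^128 · 440^16 · 440^4 · 440^2 · 440^1 ≡ 196 · 1917 · 1332 · 884 · 1696 · 901 · 500 · 440 (mod 1931).
Accumulate the product:
196 · 1917 = 375732 ≡ 1118
1118 · 1332 = 1489176 ≡ 375
375 · 884 = 331500 ≡ 1299
1299 · 1696 = 2203104 ≡ 1764
1764 · 901 = 1589364 ≡ 151
151 · 500 = 75500 ≡ 191
191 · 440 = 84040 ≡ 1007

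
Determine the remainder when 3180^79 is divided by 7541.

79 in binary is 1001111, i.e. 79 = 64 + 8 + 4 + 2 + 1.
3180^1 ≡ 3180 (mod 7541)
3180^2 ≡ 3180^2 = 10112400 ≡ 7460 (mod 7541)
3180^4 ≡ 7460^2 = 55651600 ≡ 6561 (mod 7541)
3180^8 ≡ 6561^2 = 43046721 ≡ 2693 (mod 7541)
3180^16 ≡ 2693^2 = 7252249 ≡ 5348 (mod 7541)
3180^32 ≡ 5348^2 = 28601104 ≡ 5632 (mod 7541)
3180^64 ≡ 5632^2 = 31719424 ≡ 1978 (mod 7541)
3180^79 = 3180^64 × 3180^8 × 3180^4 × 3180^2 × 3180^1 ≡ 1978 × 2693 × 6561 × 7460 × 3180 (mod 7541).
Accumulate the product:
1978 × 2693 = 5326754 ≡ 2808
2808 × 6561 = 18423288 ≡ 625
625 × 7460 = 4662500 ≡ 2162
2162 × 3180 = 6875160 ≡ 5309

5309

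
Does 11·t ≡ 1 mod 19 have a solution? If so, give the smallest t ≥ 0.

7

gcd(11, 19) = 1, so a unique solution mod 19 exists.
11⁻¹ ≡ 7 (mod 19).
t ≡ 7·1 ≡ 7 (mod 19).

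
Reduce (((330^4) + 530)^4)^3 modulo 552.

(330)^4 ≡ 48 (mod 552)
48 + 530 = 578 ≡ 26 (mod 552)
(26)^4 ≡ 472 (mod 552)
(472)^3 ≡ 256 (mod 552)

256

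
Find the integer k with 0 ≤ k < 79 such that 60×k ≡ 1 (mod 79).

54

79 = 1*60 + 19
60 = 3*19 + 3
19 = 6*3 + 1
3 = 3*1 + 0
gcd(60, 79) = 1, so the inverse exists.
Bézout: 1 = 19*79 − 25*60.
So 60⁻¹ ≡ −25 ≡ 54 (mod 79).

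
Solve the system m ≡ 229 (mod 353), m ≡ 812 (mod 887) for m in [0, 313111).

353⁻¹ mod 887: 353·98 ≡ 1 (mod 887), so 353⁻¹ ≡ 98.
m = 229 + 353·((812 − 229)·98 mod 887) = 229 + 353·366 = 129427.

129427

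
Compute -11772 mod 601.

-11772 = -20*601 + 248, so -11772 ≡ 248 (mod 601).

248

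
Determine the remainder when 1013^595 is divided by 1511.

595 in binary is 1001010011, i.e. 595 = 512 + 64 + 16 + 2 + 1.
1013^1 ≡ 1013 (mod 1511)
1013^2 ≡ 1013^2 = 1026169 ≡ 200 (mod 1511)
1013^4 ≡ 200^2 = 40000 ≡ 714 (mod 1511)
1013^8 ≡ 714^2 = 509796 ≡ 589 (mod 1511)
1013^16 ≡ 589^2 = 346921 ≡ 902 (mod 1511)
1013^32 ≡ 902^2 = 813604 ≡ 686 (mod 1511)
1013^64 ≡ 686^2 = 470596 ≡ 675 (mod 1511)
1013^128 ≡ 675^2 = 455625 ≡ 814 (mod 1511)
1013^256 ≡ 814^2 = 662596 ≡ 778 (mod 1511)
1013^512 ≡ 778^2 = 605284 ≡ 884 (mod 1511)
1013^595 = 1013^512 * 1013^64 * 1013^16 * 1013^2 * 1013^1 ≡ 884 * 675 * 902 * 200 * 1013 (mod 1511).
Accumulate the product:
884 * 675 = 596700 ≡ 1366
1366 * 902 = 1232132 ≡ 667
667 * 200 = 133400 ≡ 432
432 * 1013 = 437616 ≡ 937

937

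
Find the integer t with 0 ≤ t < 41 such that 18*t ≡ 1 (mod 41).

By the extended Euclidean algorithm:
41 = 2·18 + 5
18 = 3·5 + 3
5 = 1·3 + 2
3 = 1·2 + 1
2 = 2·1 + 0
gcd(18, 41) = 1, so the inverse exists.
Back-substitute for 1:
1 = 1·3 − 1·2
  = −1·5 + 2·3
  = 2·18 − 7·5
  = −7·41 + 16·18
So 18⁻¹ ≡ 16 (mod 41).

16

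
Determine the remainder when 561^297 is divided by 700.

297 in binary is 100101001, i.e. 297 = 256 + 32 + 8 + 1.
561^1 ≡ 561 (mod 700)
561^2 ≡ 561^2 = 314721 ≡ 421 (mod 700)
561^4 ≡ 421^2 = 177241 ≡ 141 (mod 700)
561^8 ≡ 141^2 = 19881 ≡ 281 (mod 700)
561^16 ≡ 281^2 = 78961 ≡ 561 (mod 700)
561^32 ≡ 561^2 = 314721 ≡ 421 (mod 700)
561^64 ≡ 421^2 = 177241 ≡ 141 (mod 700)
561^128 ≡ 141^2 = 19881 ≡ 281 (mod 700)
561^256 ≡ 281^2 = 78961 ≡ 561 (mod 700)
561^297 = 561^256 · 561^32 · 561^8 · 561^1 ≡ 561 · 421 · 281 · 561 (mod 700).
Accumulate the product:
561 · 421 = 236181 ≡ 281
281 · 281 = 78961 ≡ 561
561 · 561 = 314721 ≡ 421

421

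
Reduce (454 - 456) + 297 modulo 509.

454 - 456 = -2 ≡ 507 (mod 509)
507 + 297 = 804 ≡ 295 (mod 509)

295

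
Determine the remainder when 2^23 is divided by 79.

72

23 in binary is 10111, i.e. 23 = 16 + 4 + 2 + 1.
2^1 ≡ 2 (mod 79)
2^2 ≡ 2^2 = 4 (mod 79)
2^4 ≡ 4^2 = 16 (mod 79)
2^8 ≡ 16^2 = 256 ≡ 19 (mod 79)
2^16 ≡ 19^2 = 361 ≡ 45 (mod 79)
2^23 = 2^16 × 2^4 × 2^2 × 2^1 ≡ 45 × 16 × 4 × 2 (mod 79).
Accumulate the product:
45 × 16 = 720 ≡ 9
9 × 4 = 36
36 × 2 = 72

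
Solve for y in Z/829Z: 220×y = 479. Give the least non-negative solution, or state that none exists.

639

gcd(220, 829) = 1, so a unique solution mod 829 exists.
220⁻¹ ≡ 569 (mod 829).
y ≡ 569×479 ≡ 639 (mod 829).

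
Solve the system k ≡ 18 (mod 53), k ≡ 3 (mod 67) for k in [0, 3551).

53⁻¹ mod 67: 53×43 ≡ 1 (mod 67), so 53⁻¹ ≡ 43.
k = 18 + 53×((3 − 18)×43 mod 67) = 18 + 53×25 = 1343.

1343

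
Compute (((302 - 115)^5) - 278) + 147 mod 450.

26

302 - 115 = 187
(187)^5 ≡ 157 (mod 450)
157 - 278 = -121 ≡ 329 (mod 450)
329 + 147 = 476 ≡ 26 (mod 450)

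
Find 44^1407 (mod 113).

Compute successive squares:
1407 in binary is 10101111111, i.e. 1407 = 1024 + 256 + 64 + 32 + 16 + 8 + 4 + 2 + 1.
44^1 ≡ 44 (mod 113)
44^2 ≡ 44^2 = 1936 ≡ 15 (mod 113)
44^4 ≡ 15^2 = 225 ≡ 112 (mod 113)
44^8 ≡ 112^2 = 12544 ≡ 1 (mod 113)
44^16 ≡ 1^2 = 1 (mod 113)
44^32 ≡ 1^2 = 1 (mod 113)
44^64 ≡ 1^2 = 1 (mod 113)
44^128 ≡ 1^2 = 1 (mod 113)
44^256 ≡ 1^2 = 1 (mod 113)
44^512 ≡ 1^2 = 1 (mod 113)
44^1024 ≡ 1^2 = 1 (mod 113)
44^1407 = 44^1024 · 44^256 · 44^64 · 44^32 · 44^16 · 44^8 · 44^4 · 44^2 · 44^1 ≡ 1 · 1 · 1 · 1 · 1 · 1 · 112 · 15 · 44 (mod 113).
Accumulate the product:
1 · 1 = 1
1 · 1 = 1
1 · 1 = 1
1 · 1 = 1
1 · 1 = 1
1 · 112 = 112
112 · 15 = 1680 ≡ 98
98 · 44 = 4312 ≡ 18

18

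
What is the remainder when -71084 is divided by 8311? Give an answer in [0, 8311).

-71084 = -9·8311 + 3715, so -71084 ≡ 3715 (mod 8311).

3715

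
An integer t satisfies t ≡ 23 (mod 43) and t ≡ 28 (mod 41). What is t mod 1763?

1012

43⁻¹ mod 41: 43×21 ≡ 1 (mod 41), so 43⁻¹ ≡ 21.
t = 23 + 43×((28 − 23)×21 mod 41) = 23 + 43×23 = 1012.
Check: 1012 mod 43 = 23, 1012 mod 41 = 28. ✓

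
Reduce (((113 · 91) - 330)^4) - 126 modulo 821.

167

113 · 91 = 10283 ≡ 431 (mod 821)
431 - 330 = 101
(101)^4 ≡ 293 (mod 821)
293 - 126 = 167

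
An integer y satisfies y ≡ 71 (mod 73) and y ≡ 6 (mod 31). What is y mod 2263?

73⁻¹ mod 31: 73×17 ≡ 1 (mod 31), so 73⁻¹ ≡ 17.
y = 71 + 73×((6 − 71)×17 mod 31) = 71 + 73×11 = 874.
Check: 874 mod 73 = 71, 874 mod 31 = 6. ✓

874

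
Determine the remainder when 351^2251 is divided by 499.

36

By square-and-multiply:
2251 in binary is 100011001011, i.e. 2251 = 2048 + 128 + 64 + 8 + 2 + 1.
351^1 ≡ 351 (mod 499)
351^2 ≡ 351^2 = 123201 ≡ 447 (mod 499)
351^4 ≡ 447^2 = 199809 ≡ 209 (mod 499)
351^8 ≡ 209^2 = 43681 ≡ 268 (mod 499)
351^16 ≡ 268^2 = 71824 ≡ 467 (mod 499)
351^32 ≡ 467^2 = 218089 ≡ 26 (mod 499)
351^64 ≡ 26^2 = 676 ≡ 177 (mod 499)
351^128 ≡ 177^2 = 31329 ≡ 391 (mod 499)
351^256 ≡ 391^2 = 152881 ≡ 187 (mod 499)
351^512 ≡ 187^2 = 34969 ≡ 39 (mod 499)
351^1024 ≡ 39^2 = 1521 ≡ 24 (mod 499)
351^2048 ≡ 24^2 = 576 ≡ 77 (mod 499)
351^2251 = 351^2048 * 351^128 * 351^64 * 351^8 * 351^2 * 351^1 ≡ 77 * 391 * 177 * 268 * 447 * 351 (mod 499).
Accumulate the product:
77 * 391 = 30107 ≡ 167
167 * 177 = 29559 ≡ 118
118 * 268 = 31624 ≡ 187
187 * 447 = 83589 ≡ 256
256 * 351 = 89856 ≡ 36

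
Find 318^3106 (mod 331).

Compute successive squares:
3106 in binary is 110000100010, i.e. 3106 = 2048 + 1024 + 32 + 2.
318^1 ≡ 318 (mod 331)
318^2 ≡ 318^2 = 101124 ≡ 169 (mod 331)
318^4 ≡ 169^2 = 28561 ≡ 95 (mod 331)
318^8 ≡ 95^2 = 9025 ≡ 88 (mod 331)
318^16 ≡ 88^2 = 7744 ≡ 131 (mod 331)
318^32 ≡ 131^2 = 17161 ≡ 280 (mod 331)
318^64 ≡ 280^2 = 78400 ≡ 284 (mod 331)
318^128 ≡ 284^2 = 80656 ≡ 223 (mod 331)
318^256 ≡ 223^2 = 49729 ≡ 79 (mod 331)
318^512 ≡ 79^2 = 6241 ≡ 283 (mod 331)
318^1024 ≡ 283^2 = 80089 ≡ 318 (mod 331)
318^2048 ≡ 318^2 = 101124 ≡ 169 (mod 331)
318^3106 = 318^2048 × 318^1024 × 318^32 × 318^2 ≡ 169 × 318 × 280 × 169 (mod 331).
Accumulate the product:
169 × 318 = 53742 ≡ 120
120 × 280 = 33600 ≡ 169
169 × 169 = 28561 ≡ 95

95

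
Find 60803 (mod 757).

60803 = 80×757 + 243, so 60803 ≡ 243 (mod 757).

243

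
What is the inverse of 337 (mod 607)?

299

Apply the Euclidean algorithm and back-substitute:
607 = 1*337 + 270
337 = 1*270 + 67
270 = 4*67 + 2
67 = 33*2 + 1
2 = 2*1 + 0
gcd(337, 607) = 1, so the inverse exists.
Back-substitute for 1:
1 = 1*67 − 33*2
  = −33*270 + 133*67
  = 133*337 − 166*270
  = −166*607 + 299*337
So 337⁻¹ ≡ 299 (mod 607).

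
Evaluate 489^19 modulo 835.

444

Compute successive squares:
489^1 ≡ 489 (mod 835)
489^2 ≡ 489^2 = 239121 ≡ 311 (mod 835)
489^4 ≡ 311^2 = 96721 ≡ 696 (mod 835)
489^8 ≡ 696^2 = 484416 ≡ 116 (mod 835)
489^16 ≡ 116^2 = 13456 ≡ 96 (mod 835)
489^19 = 489^16 * 489^2 * 489^1 ≡ 96 * 311 * 489 (mod 835).
Accumulate the product:
96 * 311 = 29856 ≡ 631
631 * 489 = 308559 ≡ 444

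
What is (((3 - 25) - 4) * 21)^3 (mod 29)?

3 - 25 = -22 ≡ 7 (mod 29)
7 - 4 = 3
3 * 21 = 63 ≡ 5 (mod 29)
(5)^3 ≡ 9 (mod 29)

9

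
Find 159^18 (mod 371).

106

18 in binary is 10010, i.e. 18 = 16 + 2.
159^1 ≡ 159 (mod 371)
159^2 ≡ 159^2 = 25281 ≡ 53 (mod 371)
159^4 ≡ 53^2 = 2809 ≡ 212 (mod 371)
159^8 ≡ 212^2 = 44944 ≡ 53 (mod 371)
159^16 ≡ 53^2 = 2809 ≡ 212 (mod 371)
159^18 = 159^16 · 159^2 ≡ 212 · 53 (mod 371).
212 · 53 = 11236 ≡ 106 (mod 371).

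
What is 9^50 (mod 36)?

9

Using repeated squaring:
50 in binary is 110010, i.e. 50 = 32 + 16 + 2.
9^1 ≡ 9 (mod 36)
9^2 ≡ 9^2 = 81 ≡ 9 (mod 36)
9^4 ≡ 9^2 = 81 ≡ 9 (mod 36)
9^8 ≡ 9^2 = 81 ≡ 9 (mod 36)
9^16 ≡ 9^2 = 81 ≡ 9 (mod 36)
9^32 ≡ 9^2 = 81 ≡ 9 (mod 36)
9^50 = 9^32 * 9^16 * 9^2 ≡ 9 * 9 * 9 (mod 36).
Accumulate the product:
9 * 9 = 81 ≡ 9
9 * 9 = 81 ≡ 9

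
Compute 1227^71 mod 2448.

963

71 in binary is 1000111, i.e. 71 = 64 + 4 + 2 + 1.
1227^1 ≡ 1227 (mod 2448)
1227^2 ≡ 1227^2 = 1505529 ≡ 9 (mod 2448)
1227^4 ≡ 9^2 = 81 (mod 2448)
1227^8 ≡ 81^2 = 6561 ≡ 1665 (mod 2448)
1227^16 ≡ 1665^2 = 2772225 ≡ 1089 (mod 2448)
1227^32 ≡ 1089^2 = 1185921 ≡ 1089 (mod 2448)
1227^64 ≡ 1089^2 = 1185921 ≡ 1089 (mod 2448)
1227^71 = 1227^64 × 1227^4 × 1227^2 × 1227^1 ≡ 1089 × 81 × 9 × 1227 (mod 2448).
Accumulate the product:
1089 × 81 = 88209 ≡ 81
81 × 9 = 729
729 × 1227 = 894483 ≡ 963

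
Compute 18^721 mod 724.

Using repeated squaring:
721 in binary is 1011010001, i.e. 721 = 512 + 128 + 64 + 16 + 1.
18^1 ≡ 18 (mod 724)
18^2 ≡ 18^2 = 324 (mod 724)
18^4 ≡ 324^2 = 104976 ≡ 720 (mod 724)
18^8 ≡ 720^2 = 518400 ≡ 16 (mod 724)
18^16 ≡ 16^2 = 256 (mod 724)
18^32 ≡ 256^2 = 65536 ≡ 376 (mod 724)
18^64 ≡ 376^2 = 141376 ≡ 196 (mod 724)
18^128 ≡ 196^2 = 38416 ≡ 44 (mod 724)
18^256 ≡ 44^2 = 1936 ≡ 488 (mod 724)
18^512 ≡ 488^2 = 238144 ≡ 672 (mod 724)
18^721 = 18^512 * 18^128 * 18^64 * 18^16 * 18^1 ≡ 672 * 44 * 196 * 256 * 18 (mod 724).
Accumulate the product:
672 * 44 = 29568 ≡ 608
608 * 196 = 119168 ≡ 432
432 * 256 = 110592 ≡ 544
544 * 18 = 9792 ≡ 380

380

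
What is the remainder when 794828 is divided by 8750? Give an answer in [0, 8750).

7328

794828 = 90×8750 + 7328, so 794828 ≡ 7328 (mod 8750).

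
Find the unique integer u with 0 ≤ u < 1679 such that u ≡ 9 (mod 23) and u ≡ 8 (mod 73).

23⁻¹ mod 73: 23×54 ≡ 1 (mod 73), so 23⁻¹ ≡ 54.
u = 9 + 23×((8 − 9)×54 mod 73) = 9 + 23×19 = 446.

446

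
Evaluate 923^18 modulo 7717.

Using repeated squaring:
18 in binary is 10010, i.e. 18 = 16 + 2.
923^1 ≡ 923 (mod 7717)
923^2 ≡ 923^2 = 851929 ≡ 3059 (mod 7717)
923^4 ≡ 3059^2 = 9357481 ≡ 4477 (mod 7717)
923^8 ≡ 4477^2 = 20043529 ≡ 2480 (mod 7717)
923^16 ≡ 2480^2 = 6150400 ≡ 7668 (mod 7717)
923^18 = 923^16 × 923^2 ≡ 7668 × 3059 (mod 7717).
7668 × 3059 = 23456412 ≡ 4449 (mod 7717).

4449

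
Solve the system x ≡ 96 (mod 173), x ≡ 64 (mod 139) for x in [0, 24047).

173⁻¹ mod 139: 173·45 ≡ 1 (mod 139), so 173⁻¹ ≡ 45.
x = 96 + 173·((64 − 96)·45 mod 139) = 96 + 173·89 = 15493.
Check: 15493 mod 173 = 96, 15493 mod 139 = 64. ✓

15493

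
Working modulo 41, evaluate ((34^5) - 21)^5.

(34)^5 ≡ 3 (mod 41)
3 - 21 = -18 ≡ 23 (mod 41)
(23)^5 ≡ 40 (mod 41)

40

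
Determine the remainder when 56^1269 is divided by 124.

Using repeated squaring:
56^1 ≡ 56 (mod 124)
56^2 ≡ 56^2 = 3136 ≡ 36 (mod 124)
56^4 ≡ 36^2 = 1296 ≡ 56 (mod 124)
56^8 ≡ 56^2 = 3136 ≡ 36 (mod 124)
56^16 ≡ 36^2 = 1296 ≡ 56 (mod 124)
56^32 ≡ 56^2 = 3136 ≡ 36 (mod 124)
56^64 ≡ 36^2 = 1296 ≡ 56 (mod 124)
56^128 ≡ 56^2 = 3136 ≡ 36 (mod 124)
56^256 ≡ 36^2 = 1296 ≡ 56 (mod 124)
56^512 ≡ 56^2 = 3136 ≡ 36 (mod 124)
56^1024 ≡ 36^2 = 1296 ≡ 56 (mod 124)
56^1269 = 56^1024 × 56^128 × 56^64 × 56^32 × 56^16 × 56^4 × 56^1 ≡ 56 × 36 × 56 × 36 × 56 × 56 × 56 (mod 124).
Accumulate the product:
56 × 36 = 2016 ≡ 32
32 × 56 = 1792 ≡ 56
56 × 36 = 2016 ≡ 32
32 × 56 = 1792 ≡ 56
56 × 56 = 3136 ≡ 36
36 × 56 = 2016 ≡ 32

32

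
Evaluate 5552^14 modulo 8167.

14 in binary is 1110, i.e. 14 = 8 + 4 + 2.
5552^1 ≡ 5552 (mod 8167)
5552^2 ≡ 5552^2 = 30824704 ≡ 2446 (mod 8167)
5552^4 ≡ 2446^2 = 5982916 ≡ 4672 (mod 8167)
5552^8 ≡ 4672^2 = 21827584 ≡ 5360 (mod 8167)
5552^14 = 5552^8 * 5552^4 * 5552^2 ≡ 5360 * 4672 * 2446 (mod 8167).
Accumulate the product:
5360 * 4672 = 25041920 ≡ 1898
1898 * 2446 = 4642508 ≡ 3652

3652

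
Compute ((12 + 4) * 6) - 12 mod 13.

12 + 4 = 16 ≡ 3 (mod 13)
3 * 6 = 18 ≡ 5 (mod 13)
5 - 12 = -7 ≡ 6 (mod 13)

6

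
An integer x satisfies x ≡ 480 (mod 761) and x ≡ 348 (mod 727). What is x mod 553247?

761⁻¹ mod 727: 761·278 ≡ 1 (mod 727), so 761⁻¹ ≡ 278.
x = 480 + 761·((348 − 480)·278 mod 727) = 480 + 761·381 = 290421.

290421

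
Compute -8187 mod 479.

-8187 = -18*479 + 435, so -8187 ≡ 435 (mod 479).

435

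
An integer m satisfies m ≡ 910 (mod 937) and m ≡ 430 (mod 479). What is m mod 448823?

342915

937⁻¹ mod 479: 937×114 ≡ 1 (mod 479), so 937⁻¹ ≡ 114.
m = 910 + 937×((430 − 910)×114 mod 479) = 910 + 937×365 = 342915.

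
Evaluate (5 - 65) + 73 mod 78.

13

5 - 65 = -60 ≡ 18 (mod 78)
18 + 73 = 91 ≡ 13 (mod 78)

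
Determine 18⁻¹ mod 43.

Run the extended Euclidean algorithm:
43 = 2*18 + 7
18 = 2*7 + 4
7 = 1*4 + 3
4 = 1*3 + 1
3 = 3*1 + 0
gcd(18, 43) = 1, so the inverse exists.
Back-substitute for 1:
1 = 1*4 − 1*3
  = −1*7 + 2*4
  = 2*18 − 5*7
  = −5*43 + 12*18
So 18⁻¹ ≡ 12 (mod 43).

12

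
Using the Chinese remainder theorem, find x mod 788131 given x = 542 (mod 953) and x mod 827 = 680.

189236

953⁻¹ mod 827: 953·361 ≡ 1 (mod 827), so 953⁻¹ ≡ 361.
x = 542 + 953·((680 − 542)·361 mod 827) = 542 + 953·198 = 189236.
Check: 189236 mod 953 = 542, 189236 mod 827 = 680. ✓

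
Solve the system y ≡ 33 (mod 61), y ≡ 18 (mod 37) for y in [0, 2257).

277

61⁻¹ mod 37: 61*17 ≡ 1 (mod 37), so 61⁻¹ ≡ 17.
y = 33 + 61*((18 − 33)*17 mod 37) = 33 + 61*4 = 277.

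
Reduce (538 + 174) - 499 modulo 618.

538 + 174 = 712 ≡ 94 (mod 618)
94 - 499 = -405 ≡ 213 (mod 618)

213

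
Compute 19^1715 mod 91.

24

By square-and-multiply:
1715 in binary is 11010110011, i.e. 1715 = 1024 + 512 + 128 + 32 + 16 + 2 + 1.
19^1 ≡ 19 (mod 91)
19^2 ≡ 19^2 = 361 ≡ 88 (mod 91)
19^4 ≡ 88^2 = 7744 ≡ 9 (mod 91)
19^8 ≡ 9^2 = 81 (mod 91)
19^16 ≡ 81^2 = 6561 ≡ 9 (mod 91)
19^32 ≡ 9^2 = 81 (mod 91)
19^64 ≡ 81^2 = 6561 ≡ 9 (mod 91)
19^128 ≡ 9^2 = 81 (mod 91)
19^256 ≡ 81^2 = 6561 ≡ 9 (mod 91)
19^512 ≡ 9^2 = 81 (mod 91)
19^1024 ≡ 81^2 = 6561 ≡ 9 (mod 91)
19^1715 = 19^1024 · 19^512 · 19^128 · 19^32 · 19^16 · 19^2 · 19^1 ≡ 9 · 81 · 81 · 81 · 9 · 88 · 19 (mod 91).
Accumulate the product:
9 · 81 = 729 ≡ 1
1 · 81 = 81
81 · 81 = 6561 ≡ 9
9 · 9 = 81
81 · 88 = 7128 ≡ 30
30 · 19 = 570 ≡ 24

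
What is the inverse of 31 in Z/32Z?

Apply the Euclidean algorithm and back-substitute:
32 = 1·31 + 1
31 = 31·1 + 0
gcd(31, 32) = 1, so the inverse exists.
Bézout: 1 = 1·32 − 1·31.
So 31⁻¹ ≡ −1 ≡ 31 (mod 32).

31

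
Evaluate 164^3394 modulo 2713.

446

By square-and-multiply:
164^1 ≡ 164 (mod 2713)
164^2 ≡ 164^2 = 26896 ≡ 2479 (mod 2713)
164^4 ≡ 2479^2 = 6145441 ≡ 496 (mod 2713)
164^8 ≡ 496^2 = 246016 ≡ 1846 (mod 2713)
164^16 ≡ 1846^2 = 3407716 ≡ 188 (mod 2713)
164^32 ≡ 188^2 = 35344 ≡ 75 (mod 2713)
164^64 ≡ 75^2 = 5625 ≡ 199 (mod 2713)
164^128 ≡ 199^2 = 39601 ≡ 1619 (mod 2713)
164^256 ≡ 1619^2 = 2621161 ≡ 403 (mod 2713)
164^512 ≡ 403^2 = 162409 ≡ 2342 (mod 2713)
164^1024 ≡ 2342^2 = 5484964 ≡ 1991 (mod 2713)
164^2048 ≡ 1991^2 = 3964081 ≡ 388 (mod 2713)
164^3394 = 164^2048 × 164^1024 × 164^256 × 164^64 × 164^2 ≡ 388 × 1991 × 403 × 199 × 2479 (mod 2713).
Accumulate the product:
388 × 1991 = 772508 ≡ 2016
2016 × 403 = 812448 ≡ 1261
1261 × 199 = 250939 ≡ 1343
1343 × 2479 = 3329297 ≡ 446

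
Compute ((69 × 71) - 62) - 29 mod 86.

69 × 71 = 4899 ≡ 83 (mod 86)
83 - 62 = 21
21 - 29 = -8 ≡ 78 (mod 86)

78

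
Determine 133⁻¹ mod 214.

177

Run the extended Euclidean algorithm:
214 = 1·133 + 81
133 = 1·81 + 52
81 = 1·52 + 29
52 = 1·29 + 23
29 = 1·23 + 6
23 = 3·6 + 5
6 = 1·5 + 1
5 = 5·1 + 0
gcd(133, 214) = 1, so the inverse exists.
Bézout: 1 = 23·214 − 37·133.
So 133⁻¹ ≡ −37 ≡ 177 (mod 214).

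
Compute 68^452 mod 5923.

665

Using repeated squaring:
452 in binary is 111000100, i.e. 452 = 256 + 128 + 64 + 4.
68^1 ≡ 68 (mod 5923)
68^2 ≡ 68^2 = 4624 (mod 5923)
68^4 ≡ 4624^2 = 21381376 ≡ 5269 (mod 5923)
68^8 ≡ 5269^2 = 27762361 ≡ 1260 (mod 5923)
68^16 ≡ 1260^2 = 1587600 ≡ 236 (mod 5923)
68^32 ≡ 236^2 = 55696 ≡ 2389 (mod 5923)
68^64 ≡ 2389^2 = 5707321 ≡ 3472 (mod 5923)
68^128 ≡ 3472^2 = 12054784 ≡ 1479 (mod 5923)
68^256 ≡ 1479^2 = 2187441 ≡ 1854 (mod 5923)
68^452 = 68^256 × 68^128 × 68^64 × 68^4 ≡ 1854 × 1479 × 3472 × 5269 (mod 5923).
Accumulate the product:
1854 × 1479 = 2742066 ≡ 5640
5640 × 3472 = 19582080 ≡ 642
642 × 5269 = 3382698 ≡ 665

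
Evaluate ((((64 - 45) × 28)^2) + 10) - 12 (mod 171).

64 - 45 = 19
19 × 28 = 532 ≡ 19 (mod 171)
(19)^2 ≡ 19 (mod 171)
19 + 10 = 29
29 - 12 = 17

17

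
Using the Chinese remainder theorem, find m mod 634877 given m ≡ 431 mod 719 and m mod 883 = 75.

141355

719⁻¹ mod 883: 719·813 ≡ 1 (mod 883), so 719⁻¹ ≡ 813.
m = 431 + 719·((75 − 431)·813 mod 883) = 431 + 719·196 = 141355.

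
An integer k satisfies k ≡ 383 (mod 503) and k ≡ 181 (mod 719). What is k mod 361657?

97965

503⁻¹ mod 719: 503·476 ≡ 1 (mod 719), so 503⁻¹ ≡ 476.
k = 383 + 503·((181 − 383)·476 mod 719) = 383 + 503·194 = 97965.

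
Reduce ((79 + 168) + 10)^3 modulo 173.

6

79 + 168 = 247 ≡ 74 (mod 173)
74 + 10 = 84
(84)^3 ≡ 6 (mod 173)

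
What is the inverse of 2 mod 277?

139

By the extended Euclidean algorithm:
277 = 138*2 + 1
2 = 2*1 + 0
gcd(2, 277) = 1, so the inverse exists.
Back-substitute for 1:
1 = 1*277 − 138*2
So 2⁻¹ ≡ −138 ≡ 139 (mod 277).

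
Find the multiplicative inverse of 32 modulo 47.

Apply the Euclidean algorithm and back-substitute:
47 = 1·32 + 15
32 = 2·15 + 2
15 = 7·2 + 1
2 = 2·1 + 0
gcd(32, 47) = 1, so the inverse exists.
Back-substitute for 1:
1 = 1·15 − 7·2
  = −7·32 + 15·15
  = 15·47 − 22·32
So 32⁻¹ ≡ −22 ≡ 25 (mod 47).

25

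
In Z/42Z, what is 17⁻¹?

42 = 2×17 + 8
17 = 2×8 + 1
8 = 8×1 + 0
gcd(17, 42) = 1, so the inverse exists.
Bézout: 1 = −2×42 + 5×17.
So 17⁻¹ ≡ 5 (mod 42).

5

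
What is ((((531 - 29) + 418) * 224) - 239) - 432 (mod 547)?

531 - 29 = 502
502 + 418 = 920 ≡ 373 (mod 547)
373 * 224 = 83552 ≡ 408 (mod 547)
408 - 239 = 169
169 - 432 = -263 ≡ 284 (mod 547)

284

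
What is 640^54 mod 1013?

Compute successive squares:
54 in binary is 110110, i.e. 54 = 32 + 16 + 4 + 2.
640^1 ≡ 640 (mod 1013)
640^2 ≡ 640^2 = 409600 ≡ 348 (mod 1013)
640^4 ≡ 348^2 = 121104 ≡ 557 (mod 1013)
640^8 ≡ 557^2 = 310249 ≡ 271 (mod 1013)
640^16 ≡ 271^2 = 73441 ≡ 505 (mod 1013)
640^32 ≡ 505^2 = 255025 ≡ 762 (mod 1013)
640^54 = 640^32 · 640^16 · 640^4 · 640^2 ≡ 762 · 505 · 557 · 348 (mod 1013).
Accumulate the product:
762 · 505 = 384810 ≡ 883
883 · 557 = 491831 ≡ 526
526 · 348 = 183048 ≡ 708

708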